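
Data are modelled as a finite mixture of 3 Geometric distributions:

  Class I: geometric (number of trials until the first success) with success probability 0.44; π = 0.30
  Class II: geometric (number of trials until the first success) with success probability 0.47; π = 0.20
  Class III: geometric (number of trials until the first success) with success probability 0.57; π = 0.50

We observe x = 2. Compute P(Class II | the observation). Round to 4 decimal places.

By Bayes' theorem, P(k | x) = w_k f_k(x) / Σ_j w_j f_j(x).
Component likelihoods at x = 2:
  p_I = 0.2464
  p_II = 0.2491
  p_III = 0.2451
Prior × likelihood for each component:
  w_I·p_I = 0.30 × 0.2464 = 0.07392
  w_II·p_II = 0.20 × 0.2491 = 0.04982
  w_III·p_III = 0.50 × 0.2451 = 0.12255
Sum: 0.07392 + 0.04982 + 0.12255 = 0.24629
P(Class II | x) = 0.04982 / 0.24629 ≈ 0.2023

0.2023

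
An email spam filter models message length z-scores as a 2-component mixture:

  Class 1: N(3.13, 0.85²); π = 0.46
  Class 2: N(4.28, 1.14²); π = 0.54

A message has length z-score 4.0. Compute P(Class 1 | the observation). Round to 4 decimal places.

The responsibility of component k is π_k f_k(x) divided by Σ_j π_j f_j(x).
Component likelihoods at x = 4.0:
  p_1 = 0.277975
  p_2 = 0.339551
Unnormalised posteriors:
  π_1·p_1 = 0.46 × 0.277975 = 0.127868
  π_2·p_2 = 0.54 × 0.339551 = 0.183358
Marginal: 0.127868 + 0.183358 = 0.311226
P(Class 1 | data) ≈ 0.4109

0.4109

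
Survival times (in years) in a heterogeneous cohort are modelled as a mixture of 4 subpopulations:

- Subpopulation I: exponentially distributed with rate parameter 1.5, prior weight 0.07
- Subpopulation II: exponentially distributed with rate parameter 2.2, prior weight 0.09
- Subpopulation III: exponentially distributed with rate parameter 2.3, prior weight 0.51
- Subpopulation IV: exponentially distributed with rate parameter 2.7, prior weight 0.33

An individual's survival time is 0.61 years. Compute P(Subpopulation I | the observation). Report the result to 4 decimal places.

0.0759

The responsibility of component k is P(Z=k) f_k(x) divided by Σ_j P(Z=j) f_j(x).
Evaluate each component's likelihood at the observed value:
  p_I = 0.600775
  p_II = 0.57491
  p_III = 0.565474
  p_IV = 0.520093
Unnormalised posteriors:
  P(Z=I)·p_I = 0.07 × 0.600775 = 0.0420542
  P(Z=II)·p_II = 0.09 × 0.57491 = 0.0517419
  P(Z=III)·p_III = 0.51 × 0.565474 = 0.288392
  P(Z=IV)·p_IV = 0.33 × 0.520093 = 0.171631
Normaliser: 0.0420542 + 0.0517419 + 0.288392 + 0.171631 = 0.553818
P(Subpopulation I | the observation) ≈ 0.0759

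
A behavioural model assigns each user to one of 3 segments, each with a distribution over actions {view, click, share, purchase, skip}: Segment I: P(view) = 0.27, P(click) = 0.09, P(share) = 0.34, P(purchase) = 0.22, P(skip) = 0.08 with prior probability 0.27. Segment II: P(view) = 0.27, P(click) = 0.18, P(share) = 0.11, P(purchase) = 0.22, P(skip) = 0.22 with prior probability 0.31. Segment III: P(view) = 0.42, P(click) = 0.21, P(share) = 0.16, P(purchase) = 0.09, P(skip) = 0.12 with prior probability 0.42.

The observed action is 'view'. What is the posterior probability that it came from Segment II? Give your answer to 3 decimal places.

0.251

P(component k | x) = P(Z=k)·f_k(x) / marginal(x), where marginal(x) = Σ_j P(Z=j)·f_j(x).
Categorical probabilities:
  p_I = 0.27
  p_II = 0.27
  p_III = 0.42
Multiply by the mixture weights:
  P(Z=I)·p_I = 0.27 × 0.27 = 0.0729
  P(Z=II)·p_II = 0.31 × 0.27 = 0.0837
  P(Z=III)·p_III = 0.42 × 0.42 = 0.1764
Denominator: 0.0729 + 0.0837 + 0.1764 = 0.333
So the posterior for Segment II is 0.0837 / 0.333 ≈ 0.251.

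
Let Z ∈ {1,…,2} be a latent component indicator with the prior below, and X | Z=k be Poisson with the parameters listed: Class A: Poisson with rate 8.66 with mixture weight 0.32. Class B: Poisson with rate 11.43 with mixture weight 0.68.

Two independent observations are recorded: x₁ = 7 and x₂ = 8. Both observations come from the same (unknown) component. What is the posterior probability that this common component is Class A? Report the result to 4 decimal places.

0.6510

By Bayes' theorem, P(k | x) = P(Z=k) f_k(x) / Σ_j P(Z=j) f_j(x).
Since both observations come from the same component, the likelihood for component k is f_k(x₁)·f_k(x₂).
  L_A = [e^(−8.66)·8.66^7/7! = 0.125662] × [0.136029] = 0.0170937
  L_B = [e^(−11.43)·11.43^7/7! = 0.0549423] × [0.0784989] = 0.00431291
Prior × likelihood for each component:
  P(Z=A)·L_A = 0.32 × 0.0170937 = 0.00546999
  P(Z=B)·L_B = 0.68 × 0.00431291 = 0.00293278
Evidence: 0.00546999 + 0.00293278 = 0.00840277
So the posterior for Class A is 0.00546999 / 0.00840277 ≈ 0.6510.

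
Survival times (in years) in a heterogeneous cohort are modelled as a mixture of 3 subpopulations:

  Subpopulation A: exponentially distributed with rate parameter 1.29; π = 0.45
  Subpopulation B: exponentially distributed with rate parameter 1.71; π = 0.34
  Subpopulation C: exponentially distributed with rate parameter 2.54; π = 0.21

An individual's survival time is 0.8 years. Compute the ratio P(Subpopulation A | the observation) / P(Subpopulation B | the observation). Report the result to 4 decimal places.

1.3972

Posterior odds = (π_i f_i(x)) / (π_j f_j(x)); the normalising sum cancels.
Exponential densities:
  p_A = 0.459619
  p_B = 0.435393
  p_C = 0.332926
0.206828 / 0.148034 ≈ 1.3972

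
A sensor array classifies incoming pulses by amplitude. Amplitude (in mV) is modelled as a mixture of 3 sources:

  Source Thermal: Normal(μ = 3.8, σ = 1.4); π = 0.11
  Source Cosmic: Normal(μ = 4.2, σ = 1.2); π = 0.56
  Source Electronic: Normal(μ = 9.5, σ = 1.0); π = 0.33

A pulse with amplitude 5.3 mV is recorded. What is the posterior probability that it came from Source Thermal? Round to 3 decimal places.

0.126

Posterior ∝ prior × likelihood, so P(k | x) ∝ π_k f_k(x); normalise over all components.
Normal densities:
  f_Thermal = 0.160511
  f_Cosmic = 0.218406
  f_Electronic = 5.89431e-05
Unnormalised posteriors:
  π_Thermal·f_Thermal = 0.11 × 0.160511 = 0.0176563
  π_Cosmic·f_Cosmic = 0.56 × 0.218406 = 0.122307
  π_Electronic·f_Electronic = 0.33 × 5.89431e-05 = 1.94512e-05
Evidence: 0.0176563 + 0.122307 + 1.94512e-05 = 0.139983
So the posterior for Source Thermal is 0.0176563 / 0.139983 ≈ 0.126.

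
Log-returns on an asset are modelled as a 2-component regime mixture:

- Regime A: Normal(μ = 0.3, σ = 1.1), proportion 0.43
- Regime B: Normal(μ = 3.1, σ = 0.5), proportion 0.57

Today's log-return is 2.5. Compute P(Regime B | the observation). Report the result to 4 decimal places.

By Bayes' theorem, P(k | x) = w_k f_k(x) / Σ_j w_j f_j(x).
Evaluate each component's likelihood at the observed value:
  p_A = 0.0490827
  p_B = 0.388372
Unnormalised posteriors:
  w_A·p_A = 0.43 × 0.0490827 = 0.0211056
  w_B·p_B = 0.57 × 0.388372 = 0.221372
Evidence: 0.0211056 + 0.221372 = 0.242478
So the posterior for Regime B is 0.221372 / 0.242478 ≈ 0.9130.

0.9130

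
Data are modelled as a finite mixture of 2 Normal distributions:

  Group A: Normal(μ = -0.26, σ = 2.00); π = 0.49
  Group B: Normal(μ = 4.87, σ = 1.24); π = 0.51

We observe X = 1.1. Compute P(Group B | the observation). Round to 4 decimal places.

By Bayes' theorem, P(k | x) = w_k f_k(x) / Σ_j w_j f_j(x).
Normal densities:
  L_A = (1/(2.00·√(2π)))·exp(−(1.1−-0.26)²/(2·2.00²)) = 0.199471·exp(-0.23120) = 0.158296
  L_B = (1/(1.24·√(2π)))·exp(−(1.1−4.87)²/(2·1.24²)) = 0.321728·exp(-4.62178) = 0.00316428
Unnormalised posteriors:
  w_A·L_A = 0.49 × 0.158296 = 0.0775653
  w_B·L_B = 0.51 × 0.00316428 = 0.00161378
Denominator: 0.0775653 + 0.00161378 = 0.079179
P(Group B | the observation) ≈ 0.0204

0.0204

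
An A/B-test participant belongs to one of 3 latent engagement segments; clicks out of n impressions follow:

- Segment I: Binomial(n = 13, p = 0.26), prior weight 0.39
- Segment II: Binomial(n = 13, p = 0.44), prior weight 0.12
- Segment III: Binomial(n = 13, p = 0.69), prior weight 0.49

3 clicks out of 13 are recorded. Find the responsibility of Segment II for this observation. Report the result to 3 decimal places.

Apply Bayes' rule: the posterior for each component is proportional to its prior times its likelihood at x.
Evaluate each component's likelihood at the observed value:
  p_I = 0.247516
  p_II = 0.0738932
  p_III = 0.00077007
Prior × likelihood for each component:
  π_I·p_I = 0.39 × 0.247516 = 0.0965312
  π_II·p_II = 0.12 × 0.0738932 = 0.00886718
  π_III·p_III = 0.49 × 0.00077007 = 0.000377334
Denominator: 0.0965312 + 0.00886718 + 0.000377334 = 0.105776
Responsibility of Segment II: 0.00886718 / 0.105776 ≈ 0.084

0.084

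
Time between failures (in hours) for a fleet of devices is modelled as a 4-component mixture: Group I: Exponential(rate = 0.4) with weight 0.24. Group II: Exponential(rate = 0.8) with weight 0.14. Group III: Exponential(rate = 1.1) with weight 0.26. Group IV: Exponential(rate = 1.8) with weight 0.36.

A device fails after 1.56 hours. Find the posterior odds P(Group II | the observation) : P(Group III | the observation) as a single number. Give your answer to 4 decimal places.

Only the two components matter; the odds are (w_i f_i(x)) / (w_j f_j(x)).
Component likelihoods at x = 1.56 hours:
  L_I = 0.214319
  L_II = 0.229663
  L_III = 0.197762
  L_IV = 0.108586
0.0321528 / 0.0514182 ≈ 0.6253

0.6253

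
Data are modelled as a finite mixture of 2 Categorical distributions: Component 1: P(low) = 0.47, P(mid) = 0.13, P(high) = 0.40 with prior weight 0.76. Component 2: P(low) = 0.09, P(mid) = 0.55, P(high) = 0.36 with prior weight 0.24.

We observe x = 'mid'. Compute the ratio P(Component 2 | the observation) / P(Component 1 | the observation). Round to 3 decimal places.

Since P(k|x) ∝ π_k f_k(x), the posterior odds are π_i f_i(x) / (π_j f_j(x)).
Component likelihoods at x = 'mid':
  p_1 = P(mid | comp) = 0.13
  p_2 = P(mid | comp) = 0.55
Odds = (0.24/0.76) × (0.55/0.13) = 0.315789 × 4.23077 ≈ 1.336

1.336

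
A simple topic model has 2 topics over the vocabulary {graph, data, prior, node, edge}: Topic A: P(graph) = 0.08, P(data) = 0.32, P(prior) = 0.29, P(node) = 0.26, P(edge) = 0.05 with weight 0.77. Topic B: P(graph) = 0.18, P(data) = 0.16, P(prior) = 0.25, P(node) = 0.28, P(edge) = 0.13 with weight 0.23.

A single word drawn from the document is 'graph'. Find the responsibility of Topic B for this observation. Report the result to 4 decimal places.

0.4019

By Bayes' theorem, P(k | x) = π_k f_k(x) / Σ_j π_j f_j(x).
Categorical probabilities:
  p_A = P(graph | comp) = 0.08
  p_B = P(graph | comp) = 0.18
Prior × likelihood for each component:
  π_A·p_A = 0.77 × 0.08 = 0.0616
  π_B·p_B = 0.23 × 0.18 = 0.0414
Normaliser: 0.0616 + 0.0414 = 0.103
Responsibility of Topic B: 0.0414 / 0.103 ≈ 0.4019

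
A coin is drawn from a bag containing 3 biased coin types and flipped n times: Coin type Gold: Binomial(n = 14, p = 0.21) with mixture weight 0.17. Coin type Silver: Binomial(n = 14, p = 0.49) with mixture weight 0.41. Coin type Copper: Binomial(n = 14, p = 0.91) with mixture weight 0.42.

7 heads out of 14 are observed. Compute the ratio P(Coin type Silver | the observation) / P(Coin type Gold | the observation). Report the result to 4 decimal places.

42.4399

Only the two components matter; the odds are (P(Z=i) f_i(x)) / (P(Z=j) f_j(x)).
Component likelihoods at x = 7 heads out of 14:
  f_Gold = C(14,7)·0.21^7·0.79^7 = 3432·1.80109e-05·0.192039 = 0.0118706
  f_Silver = C(14,7)·0.49^7·0.51^7 = 3432·0.00678223·0.00897411 = 0.208887
  f_Copper = C(14,7)·0.91^7·0.09^7 = 3432·0.516761·4.78297e-08 = 8.48271e-05
Odds = (0.41/0.17) × (0.208887/0.0118706) = 2.41176 × 17.597 ≈ 42.4399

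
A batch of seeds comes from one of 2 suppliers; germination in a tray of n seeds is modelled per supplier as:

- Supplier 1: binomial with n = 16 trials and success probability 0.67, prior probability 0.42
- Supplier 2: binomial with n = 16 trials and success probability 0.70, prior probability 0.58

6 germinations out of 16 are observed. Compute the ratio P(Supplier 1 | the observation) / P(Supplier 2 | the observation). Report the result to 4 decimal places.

1.4441

Since P(k|x) ∝ w_k f_k(x), the posterior odds are w_i f_i(x) / (w_j f_j(x)).
Evaluate each component's likelihood at the observed value:
  p_1 = C(16,6)·0.67^6·0.33^10 = 8008·0.0904584·1.53158e-05 = 0.0110946
  p_2 = C(16,6)·0.70^6·0.30^10 = 8008·0.117649·5.9049e-06 = 0.0055632
Odds = (0.42/0.58) × (0.0110946/0.0055632) = 0.724138 × 1.99429 ≈ 1.4441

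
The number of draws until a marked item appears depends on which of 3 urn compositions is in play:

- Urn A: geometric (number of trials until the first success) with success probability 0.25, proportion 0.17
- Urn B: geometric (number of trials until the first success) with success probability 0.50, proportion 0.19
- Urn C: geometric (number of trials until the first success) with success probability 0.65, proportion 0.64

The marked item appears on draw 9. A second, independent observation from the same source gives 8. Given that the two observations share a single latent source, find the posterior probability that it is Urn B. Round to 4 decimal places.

The responsibility of component k is π_k f_k(x) divided by Σ_j π_j f_j(x).
Since both observations come from the same component, the likelihood for component k is f_k(x₁)·f_k(x₂).
  f_A = [0.25·(1−0.25)^8 = 0.25·0.100113 = 0.0250282] × [0.033371] = 0.000835216
  f_B = [0.50·(1−0.50)^8 = 0.50·0.00390625 = 0.00195312] × [0.00390625] = 7.62939e-06
  f_C = [0.65·(1−0.65)^8 = 0.65·0.000225188 = 0.000146372] × [0.000418205] = 6.12135e-08
Unnormalised posteriors:
  π_A·f_A = 0.17 × 0.000835216 = 0.000141987
  π_B·f_B = 0.19 × 7.62939e-06 = 1.44958e-06
  π_C·f_C = 0.64 × 6.12135e-08 = 3.91767e-08
Denominator: 0.000141987 + 1.44958e-06 + 3.91767e-08 = 0.000143476
So the posterior for Urn B is 1.44958e-06 / 0.000143476 ≈ 0.0101.

0.0101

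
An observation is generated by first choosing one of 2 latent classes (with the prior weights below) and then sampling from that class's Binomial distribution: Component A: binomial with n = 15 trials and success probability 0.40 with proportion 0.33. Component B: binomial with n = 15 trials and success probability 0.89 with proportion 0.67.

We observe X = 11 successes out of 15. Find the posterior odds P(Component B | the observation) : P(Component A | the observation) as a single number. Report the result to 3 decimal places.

15.176

Since P(k|x) ∝ π_k f_k(x), the posterior odds are π_i f_i(x) / (π_j f_j(x)).
Binomial probabilities:
  f_A = 0.00741989
  f_B = 0.0554617
Posterior odds = (π_B·f_B) / (π_A·f_A) = (0.67·0.0554617) / (0.33·0.00741989) = 0.0371594 / 0.00244856 ≈ 15.176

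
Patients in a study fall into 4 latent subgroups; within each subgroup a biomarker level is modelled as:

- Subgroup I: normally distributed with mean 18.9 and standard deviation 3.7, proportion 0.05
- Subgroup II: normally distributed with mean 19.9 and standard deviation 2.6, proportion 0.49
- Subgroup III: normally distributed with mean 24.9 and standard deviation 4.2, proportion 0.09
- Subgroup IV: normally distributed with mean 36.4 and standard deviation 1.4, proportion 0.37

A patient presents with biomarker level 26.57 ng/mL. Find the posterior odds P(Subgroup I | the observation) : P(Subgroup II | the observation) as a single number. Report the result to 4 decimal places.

Only the two components matter; the odds are (w_i f_i(x)) / (w_j f_j(x)).
Component likelihoods at x = 26.57 ng/mL:
  f_I = (1/(3.7·√(2π)))·exp(−(26.57−18.9)²/(2·3.7²)) = 0.107822·exp(-2.14861) = 0.0125771
  f_II = (1/(2.6·√(2π)))·exp(−(26.57−19.9)²/(2·2.6²)) = 0.153439·exp(-3.29060) = 0.00571278
  f_III = (1/(4.2·√(2π)))·exp(−(26.57−24.9)²/(2·4.2²)) = 0.094986·exp(-0.07905) = 0.0877667
  f_IV = (1/(1.4·√(2π)))·exp(−(26.57−36.4)²/(2·1.4²)) = 0.284959·exp(-24.65023) = 5.61466e-12
Odds = (0.05/0.49) × (0.0125771/0.00571278) = 0.102041 × 2.20157 ≈ 0.2246

0.2246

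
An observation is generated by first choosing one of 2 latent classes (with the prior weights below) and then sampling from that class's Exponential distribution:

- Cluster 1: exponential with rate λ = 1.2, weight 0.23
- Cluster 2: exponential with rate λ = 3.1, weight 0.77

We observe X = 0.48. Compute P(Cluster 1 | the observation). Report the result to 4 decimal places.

By Bayes' theorem, P(k | x) = P(Z=k) f_k(x) / Σ_j P(Z=j) f_j(x).
Exponential densities:
  p_1 = 1.2·e^(−1.2·0.48) = 1.2·e^(−0.5760) = 0.674571
  p_2 = 3.1·e^(−3.1·0.48) = 3.1·e^(−1.4880) = 0.700054
Prior × likelihood for each component:
  P(Z=1)·p_1 = 0.23 × 0.674571 = 0.155151
  P(Z=2)·p_2 = 0.77 × 0.700054 = 0.539042
Denominator: 0.155151 + 0.539042 = 0.694193
P(Cluster 1 | 0.48) = 0.155151 / 0.694193 ≈ 0.2235

0.2235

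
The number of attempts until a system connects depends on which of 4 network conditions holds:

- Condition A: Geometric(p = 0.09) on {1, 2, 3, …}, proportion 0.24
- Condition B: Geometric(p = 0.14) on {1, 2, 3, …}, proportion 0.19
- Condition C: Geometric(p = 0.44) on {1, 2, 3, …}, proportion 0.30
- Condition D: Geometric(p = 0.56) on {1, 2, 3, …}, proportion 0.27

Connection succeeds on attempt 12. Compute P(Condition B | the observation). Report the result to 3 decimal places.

Apply Bayes' rule: the posterior for each component is proportional to its prior times its likelihood at x.
Component likelihoods at x = 12:
  p_A = 0.0318932
  p_B = 0.0266447
  p_C = 0.000747345
  p_D = 6.70143e-05
Prior × likelihood for each component:
  w_A·p_A = 0.24 × 0.0318932 = 0.00765436
  w_B·p_B = 0.19 × 0.0266447 = 0.00506249
  w_C·p_C = 0.30 × 0.000747345 = 0.000224203
  w_D·p_D = 0.27 × 6.70143e-05 = 1.80939e-05
Marginal: 0.00765436 + 0.00506249 + 0.000224203 + 1.80939e-05 = 0.0129592
P(Condition B | x) ≈ 0.391

0.391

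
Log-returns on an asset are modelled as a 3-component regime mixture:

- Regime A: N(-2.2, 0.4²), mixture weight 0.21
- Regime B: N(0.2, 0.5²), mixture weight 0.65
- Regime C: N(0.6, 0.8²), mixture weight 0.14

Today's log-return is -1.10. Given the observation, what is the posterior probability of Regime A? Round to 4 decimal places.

0.1606

Posterior ∝ prior × likelihood, so P(k | x) ∝ P(Z=k) f_k(x); normalise over all components.
Normal densities:
  f_A = (1/(0.4·√(2π)))·exp(−(-1.10−-2.2)²/(2·0.4²)) = 0.997356·exp(-3.78125) = 0.0227339
  f_B = (1/(0.5·√(2π)))·exp(−(-1.10−0.2)²/(2·0.5²)) = 0.797885·exp(-3.38000) = 0.0271659
  f_C = (1/(0.8·√(2π)))·exp(−(-1.10−0.6)²/(2·0.8²)) = 0.498678·exp(-2.25781) = 0.0521512
Prior × likelihood for each component:
  P(Z=A)·f_A = 0.21 × 0.0227339 = 0.00477412
  P(Z=B)·f_B = 0.65 × 0.0271659 = 0.0176579
  P(Z=C)·f_C = 0.14 × 0.0521512 = 0.00730117
Normaliser: 0.00477412 + 0.0176579 + 0.00730117 = 0.0297332
P(Regime A | the observation) = 0.00477412 / 0.0297332 ≈ 0.1606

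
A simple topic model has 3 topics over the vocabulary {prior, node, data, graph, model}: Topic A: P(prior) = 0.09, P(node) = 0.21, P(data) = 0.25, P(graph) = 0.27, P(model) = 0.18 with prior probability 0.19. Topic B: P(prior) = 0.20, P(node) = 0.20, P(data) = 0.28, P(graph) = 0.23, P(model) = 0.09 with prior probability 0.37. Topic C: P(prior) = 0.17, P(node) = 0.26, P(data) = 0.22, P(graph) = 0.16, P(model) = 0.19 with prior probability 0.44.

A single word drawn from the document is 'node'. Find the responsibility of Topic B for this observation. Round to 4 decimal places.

Posterior ∝ prior × likelihood, so P(k | x) ∝ P(Z=k) f_k(x); normalise over all components.
Categorical probabilities:
  p_A = P(node | comp) = 0.21
  p_B = P(node | comp) = 0.20
  p_C = P(node | comp) = 0.26
Prior × likelihood for each component:
  P(Z=A)·p_A = 0.19 × 0.21 = 0.0399
  P(Z=B)·p_B = 0.37 × 0.2 = 0.074
  P(Z=C)·p_C = 0.44 × 0.26 = 0.1144
Normaliser: 0.0399 + 0.074 + 0.1144 = 0.2283
So the posterior for Topic B is 0.074 / 0.2283 ≈ 0.3241.

0.3241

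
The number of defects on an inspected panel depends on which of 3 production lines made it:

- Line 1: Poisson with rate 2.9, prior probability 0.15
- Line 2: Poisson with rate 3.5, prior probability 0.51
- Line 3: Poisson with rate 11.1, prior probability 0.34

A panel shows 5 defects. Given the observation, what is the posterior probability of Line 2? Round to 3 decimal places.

The responsibility of component k is π_k f_k(x) divided by Σ_j π_j f_j(x).
Poisson probabilities:
  L_1 = 0.0940491
  L_2 = 0.132169
  L_3 = 0.021221
Weight by the priors:
  π_1·L_1 = 0.15 × 0.0940491 = 0.0141074
  π_2·L_2 = 0.51 × 0.132169 = 0.067406
  π_3·L_3 = 0.34 × 0.021221 = 0.00721512
Normaliser: 0.0141074 + 0.067406 + 0.00721512 = 0.0887285
P(Line 2 | x) ≈ 0.760

0.760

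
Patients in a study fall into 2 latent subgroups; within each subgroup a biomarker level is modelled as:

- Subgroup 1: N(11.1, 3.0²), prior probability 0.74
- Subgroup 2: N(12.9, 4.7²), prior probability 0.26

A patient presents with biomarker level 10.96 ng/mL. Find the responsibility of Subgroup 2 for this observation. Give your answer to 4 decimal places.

0.1709

The responsibility of component k is P(Z=k) f_k(x) divided by Σ_j P(Z=j) f_j(x).
Evaluate each component's likelihood at the observed value:
  L_1 = 0.132836
  L_2 = 0.0779499
Prior × likelihood for each component:
  P(Z=1)·L_1 = 0.74 × 0.132836 = 0.0982987
  P(Z=2)·L_2 = 0.26 × 0.0779499 = 0.020267
Sum: 0.0982987 + 0.020267 = 0.118566
P(Subgroup 2 | the observation) = 0.020267 / 0.118566 ≈ 0.1709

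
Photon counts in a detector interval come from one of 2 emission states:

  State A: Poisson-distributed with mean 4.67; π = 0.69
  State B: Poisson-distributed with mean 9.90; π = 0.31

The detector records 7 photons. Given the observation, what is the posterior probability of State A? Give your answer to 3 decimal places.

0.684

Posterior ∝ prior × likelihood, so P(k | x) ∝ w_k f_k(x); normalise over all components.
Evaluate each component's likelihood at the observed value:
  L_A = 0.0900808
  L_B = 0.0927898
Weight by the priors:
  w_A·L_A = 0.69 × 0.0900808 = 0.0621558
  w_B·L_B = 0.31 × 0.0927898 = 0.0287649
Sum: 0.0621558 + 0.0287649 = 0.0909206
Responsibility of State A: 0.0621558 / 0.0909206 ≈ 0.684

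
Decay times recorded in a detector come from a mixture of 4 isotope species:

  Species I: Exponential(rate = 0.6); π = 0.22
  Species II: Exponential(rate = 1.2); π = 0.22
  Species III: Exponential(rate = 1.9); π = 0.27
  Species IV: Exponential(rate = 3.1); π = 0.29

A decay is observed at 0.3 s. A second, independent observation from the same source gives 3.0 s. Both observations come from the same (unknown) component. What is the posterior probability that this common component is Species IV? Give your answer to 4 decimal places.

Posterior ∝ prior × likelihood, so P(k | x) ∝ π_k f_k(x); normalise over all components.
Since both observations come from the same component, the likelihood for component k is f_k(x₁)·f_k(x₂).
  p_I = [0.501162] × [0.0991793] = 0.0497049
  p_II = [0.837212] × [0.0327885] = 0.0274509
  p_III = [1.0745] × [0.00635733] = 0.00683095
  p_IV = [1.22312] × [0.000283415] = 0.00034665
Unnormalised posteriors:
  π_I·p_I = 0.22 × 0.0497049 = 0.0109351
  π_II·p_II = 0.22 × 0.0274509 = 0.00603919
  π_III·p_III = 0.27 × 0.00683095 = 0.00184436
  π_IV·p_IV = 0.29 × 0.00034665 = 0.000100528
Evidence: 0.0109351 + 0.00603919 + 0.00184436 + 0.000100528 = 0.0189192
Responsibility of Species IV: 0.000100528 / 0.0189192 ≈ 0.0053

0.0053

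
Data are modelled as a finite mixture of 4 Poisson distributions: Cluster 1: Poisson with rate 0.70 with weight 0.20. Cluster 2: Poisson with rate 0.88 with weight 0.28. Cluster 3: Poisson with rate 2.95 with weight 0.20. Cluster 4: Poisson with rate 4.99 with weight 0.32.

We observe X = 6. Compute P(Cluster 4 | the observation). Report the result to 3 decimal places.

0.828

Posterior ∝ prior × likelihood, so P(k | x) ∝ π_k f_k(x); normalise over all components.
Poisson probabilities:
  p_1 = 8.11427e-05
  p_2 = 0.000267537
  p_3 = 0.0479105
  p_4 = 0.145929
Multiply by the mixture weights:
  π_1·p_1 = 0.20 × 8.11427e-05 = 1.62285e-05
  π_2·p_2 = 0.28 × 0.000267537 = 7.49105e-05
  π_3·p_3 = 0.20 × 0.0479105 = 0.0095821
  π_4·p_4 = 0.32 × 0.145929 = 0.0466972
Sum: 1.62285e-05 + 7.49105e-05 + 0.0095821 + 0.0466972 = 0.0563705
P(Cluster 4 | data) ≈ 0.828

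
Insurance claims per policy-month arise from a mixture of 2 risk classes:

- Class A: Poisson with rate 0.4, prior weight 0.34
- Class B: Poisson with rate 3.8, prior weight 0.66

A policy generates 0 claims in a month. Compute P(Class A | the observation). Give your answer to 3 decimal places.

0.939

By Bayes' theorem, P(k | x) = P(Z=k) f_k(x) / Σ_j P(Z=j) f_j(x).
Poisson probabilities:
  p_A = e^(−0.4)·0.4^0/0! = 0.67032
  p_B = e^(−3.8)·3.8^0/0! = 0.0223708
Multiply by the mixture weights:
  P(Z=A)·p_A = 0.34 × 0.67032 = 0.227909
  P(Z=B)·p_B = 0.66 × 0.0223708 = 0.0147647
Sum: 0.227909 + 0.0147647 = 0.242674
So the posterior for Class A is 0.227909 / 0.242674 ≈ 0.939.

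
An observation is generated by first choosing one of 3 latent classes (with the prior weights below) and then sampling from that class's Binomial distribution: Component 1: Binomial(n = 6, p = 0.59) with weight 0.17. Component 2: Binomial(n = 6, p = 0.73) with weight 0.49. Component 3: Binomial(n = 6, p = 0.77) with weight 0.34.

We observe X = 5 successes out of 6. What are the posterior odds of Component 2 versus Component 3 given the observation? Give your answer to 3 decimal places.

1.296

Only the two components matter; the odds are (w_i f_i(x)) / (w_j f_j(x)).
Binomial probabilities:
  L_1 = 0.175871
  L_2 = 0.335838
  L_3 = 0.373536
Odds = (0.49/0.34) × (0.335838/0.373536) = 1.44118 × 0.899076 ≈ 1.296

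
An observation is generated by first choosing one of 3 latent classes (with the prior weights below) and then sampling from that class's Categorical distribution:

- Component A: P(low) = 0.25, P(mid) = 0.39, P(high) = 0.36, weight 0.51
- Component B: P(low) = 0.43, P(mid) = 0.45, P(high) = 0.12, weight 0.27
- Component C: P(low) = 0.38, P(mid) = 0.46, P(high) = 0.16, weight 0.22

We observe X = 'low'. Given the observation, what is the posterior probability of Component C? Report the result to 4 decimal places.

0.2555

The responsibility of component k is π_k f_k(x) divided by Σ_j π_j f_j(x).
Component likelihoods at x = 'low':
  f_A = P(low | comp) = 0.25
  f_B = P(low | comp) = 0.43
  f_C = P(low | comp) = 0.38
Unnormalised posteriors:
  π_A·f_A = 0.51 × 0.25 = 0.1275
  π_B·f_B = 0.27 × 0.43 = 0.1161
  π_C·f_C = 0.22 × 0.38 = 0.0836
Denominator: 0.1275 + 0.1161 + 0.0836 = 0.3272
P(Component C | the observation) ≈ 0.2555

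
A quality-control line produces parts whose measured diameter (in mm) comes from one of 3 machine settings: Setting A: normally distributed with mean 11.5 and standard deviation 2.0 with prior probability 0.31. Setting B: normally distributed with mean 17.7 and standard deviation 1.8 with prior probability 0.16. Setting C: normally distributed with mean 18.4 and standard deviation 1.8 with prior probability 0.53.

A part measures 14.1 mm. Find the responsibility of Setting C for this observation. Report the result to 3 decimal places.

Posterior ∝ prior × likelihood, so P(k | x) ∝ π_k f_k(x); normalise over all components.
Component likelihoods at x = 14.1 mm:
  p_A = (1/(2.0·√(2π)))·exp(−(14.1−11.5)²/(2·2.0²)) = 0.199471·exp(-0.84500) = 0.0856843
  p_B = (1/(1.8·√(2π)))·exp(−(14.1−17.7)²/(2·1.8²)) = 0.221635·exp(-2.00000) = 0.029995
  p_C = (1/(1.8·√(2π)))·exp(−(14.1−18.4)²/(2·1.8²)) = 0.221635·exp(-2.85340) = 0.0127769
Multiply by the mixture weights:
  π_A·p_A = 0.31 × 0.0856843 = 0.0265621
  π_B·p_B = 0.16 × 0.029995 = 0.0047992
  π_C·p_C = 0.53 × 0.0127769 = 0.00677173
Evidence: 0.0265621 + 0.0047992 + 0.00677173 = 0.0381331
So the posterior for Setting C is 0.00677173 / 0.0381331 ≈ 0.178.

0.178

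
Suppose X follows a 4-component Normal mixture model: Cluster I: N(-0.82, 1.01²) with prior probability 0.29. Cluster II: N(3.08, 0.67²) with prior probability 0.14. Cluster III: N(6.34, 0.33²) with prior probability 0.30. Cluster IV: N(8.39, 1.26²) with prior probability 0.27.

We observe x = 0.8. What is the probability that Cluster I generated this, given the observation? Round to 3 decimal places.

By Bayes' theorem, P(k | x) = P(Z=k) f_k(x) / Σ_j P(Z=j) f_j(x).
Component likelihoods at x = 0.8:
  L_I = (1/(1.01·√(2π)))·exp(−(0.8−-0.82)²/(2·1.01²)) = 0.394992·exp(-1.28634) = 0.109128
  L_II = (1/(0.67·√(2π)))·exp(−(0.8−3.08)²/(2·0.67²)) = 0.595436·exp(-5.79015) = 0.00182055
  L_III = (1/(0.33·√(2π)))·exp(−(0.8−6.34)²/(2·0.33²)) = 1.208916·exp(-140.91644) = 7.64126e-62
  L_IV = (1/(1.26·√(2π)))·exp(−(0.8−8.39)²/(2·1.26²)) = 0.316621·exp(-18.14314) = 4.17901e-09
Unnormalised posteriors:
  P(Z=I)·L_I = 0.29 × 0.109128 = 0.0316471
  P(Z=II)·L_II = 0.14 × 0.00182055 = 0.000254877
  P(Z=III)·L_III = 0.30 × 7.64126e-62 = 2.29238e-62
  P(Z=IV)·L_IV = 0.27 × 4.17901e-09 = 1.12833e-09
Denominator: 0.0316471 + 0.000254877 + 2.29238e-62 + 1.12833e-09 = 0.031902
So the posterior for Cluster I is 0.0316471 / 0.031902 ≈ 0.992.

0.992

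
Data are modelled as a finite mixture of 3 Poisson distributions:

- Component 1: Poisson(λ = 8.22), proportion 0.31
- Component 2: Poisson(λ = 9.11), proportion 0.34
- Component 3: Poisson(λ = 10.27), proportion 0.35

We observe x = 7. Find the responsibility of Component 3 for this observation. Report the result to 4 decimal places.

0.2641

P(component k | x) = w_k·f_k(x) / marginal(x), where marginal(x) = Σ_j w_j·f_j(x).
Evaluate each component's likelihood at the observed value:
  f_1 = e^(−8.22)·8.22^7/7! = 0.135448
  f_2 = e^(−9.11)·9.11^7/7! = 0.114229
  f_3 = e^(−10.27)·10.27^7/7! = 0.0828625
Prior × likelihood for each component:
  w_1·f_1 = 0.31 × 0.135448 = 0.0419888
  w_2·f_2 = 0.34 × 0.114229 = 0.0388378
  w_3·f_3 = 0.35 × 0.0828625 = 0.0290019
Marginal: 0.0419888 + 0.0388378 + 0.0290019 = 0.109828
P(Component 3 | the observation) ≈ 0.2641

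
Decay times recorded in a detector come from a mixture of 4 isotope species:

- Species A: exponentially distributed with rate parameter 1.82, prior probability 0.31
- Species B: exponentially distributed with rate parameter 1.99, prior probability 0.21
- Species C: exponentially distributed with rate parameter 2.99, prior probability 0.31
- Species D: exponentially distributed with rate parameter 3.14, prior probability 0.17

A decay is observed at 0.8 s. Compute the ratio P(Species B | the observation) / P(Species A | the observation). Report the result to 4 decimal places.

0.6465

Only the two components matter; the odds are (π_i f_i(x)) / (π_j f_j(x)).
Exponential densities:
  L_A = 1.82·e^(−1.82·0.8) = 1.82·e^(−1.4560) = 0.424364
  L_B = 1.99·e^(−1.99·0.8) = 1.99·e^(−1.5920) = 0.405001
  L_C = 2.99·e^(−2.99·0.8) = 2.99·e^(−2.3920) = 0.273425
  L_D = 3.14·e^(−3.14·0.8) = 3.14·e^(−2.5120) = 0.254672
Odds = (0.21/0.31) × (0.405001/0.424364) = 0.677419 × 0.954372 ≈ 0.6465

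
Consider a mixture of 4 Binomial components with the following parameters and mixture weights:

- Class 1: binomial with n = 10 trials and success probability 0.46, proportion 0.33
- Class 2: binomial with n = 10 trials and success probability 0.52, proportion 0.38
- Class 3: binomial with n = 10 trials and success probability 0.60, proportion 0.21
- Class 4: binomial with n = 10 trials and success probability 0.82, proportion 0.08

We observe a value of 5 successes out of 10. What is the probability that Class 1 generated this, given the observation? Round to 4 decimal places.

0.3659

Posterior ∝ prior × likelihood, so P(k | x) ∝ π_k f_k(x); normalise over all components.
Binomial probabilities:
  L_1 = C(10,5)·0.46^5·0.54^5 = 252·0.0205963·0.0459165 = 0.238319
  L_2 = C(10,5)·0.52^5·0.48^5 = 252·0.0380204·0.0254804 = 0.244131
  L_3 = C(10,5)·0.60^5·0.40^5 = 252·0.07776·0.01024 = 0.200658
  L_4 = C(10,5)·0.82^5·0.18^5 = 252·0.37074·0.000188957 = 0.0176536
Unnormalised posteriors:
  π_1·L_1 = 0.33 × 0.238319 = 0.0786452
  π_2·L_2 = 0.38 × 0.244131 = 0.0927699
  π_3·L_3 = 0.21 × 0.200658 = 0.0421382
  π_4·L_4 = 0.08 × 0.0176536 = 0.00141228
Sum: 0.0786452 + 0.0927699 + 0.0421382 + 0.00141228 = 0.214966
P(Class 1 | 5 successes out of 10) ≈ 0.3659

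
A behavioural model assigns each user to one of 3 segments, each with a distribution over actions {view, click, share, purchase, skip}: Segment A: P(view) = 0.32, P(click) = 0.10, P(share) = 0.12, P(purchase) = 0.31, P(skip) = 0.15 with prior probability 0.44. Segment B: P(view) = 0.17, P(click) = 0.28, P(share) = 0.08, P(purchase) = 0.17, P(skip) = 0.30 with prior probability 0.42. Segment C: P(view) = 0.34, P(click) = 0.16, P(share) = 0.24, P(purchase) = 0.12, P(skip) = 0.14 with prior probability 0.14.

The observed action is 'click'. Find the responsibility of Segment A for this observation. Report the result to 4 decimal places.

Posterior ∝ prior × likelihood, so P(k | x) ∝ P(Z=k) f_k(x); normalise over all components.
Categorical probabilities:
  p_A = P(click | comp) = 0.10
  p_B = P(click | comp) = 0.28
  p_C = P(click | comp) = 0.16
Unnormalised posteriors:
  P(Z=A)·p_A = 0.44 × 0.1 = 0.044
  P(Z=B)·p_B = 0.42 × 0.28 = 0.1176
  P(Z=C)·p_C = 0.14 × 0.16 = 0.0224
Normaliser: 0.044 + 0.1176 + 0.0224 = 0.184
P(Segment A | 'click') ≈ 0.2391

0.2391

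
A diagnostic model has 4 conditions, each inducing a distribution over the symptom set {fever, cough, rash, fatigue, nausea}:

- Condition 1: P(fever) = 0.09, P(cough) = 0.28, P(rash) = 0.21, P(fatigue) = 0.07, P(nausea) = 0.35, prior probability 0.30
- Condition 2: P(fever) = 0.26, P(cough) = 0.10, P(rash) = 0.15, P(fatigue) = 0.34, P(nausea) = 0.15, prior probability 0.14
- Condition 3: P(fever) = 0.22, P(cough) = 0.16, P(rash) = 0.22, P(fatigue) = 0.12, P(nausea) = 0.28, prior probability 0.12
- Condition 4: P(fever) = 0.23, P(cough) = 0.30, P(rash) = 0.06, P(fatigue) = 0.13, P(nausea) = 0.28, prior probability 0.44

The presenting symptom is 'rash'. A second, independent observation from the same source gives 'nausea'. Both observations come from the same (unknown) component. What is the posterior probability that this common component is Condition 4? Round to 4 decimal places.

The responsibility of component k is π_k f_k(x) divided by Σ_j π_j f_j(x).
Since both observations come from the same component, the likelihood for component k is f_k(x₁)·f_k(x₂).
  p_1 = [P(rash | comp) = 0.21] × [0.35] = 0.0735
  p_2 = [P(rash | comp) = 0.15] × [0.15] = 0.0225
  p_3 = [P(rash | comp) = 0.22] × [0.28] = 0.0616
  p_4 = [P(rash | comp) = 0.06] × [0.28] = 0.0168
Weight by the priors:
  π_1·p_1 = 0.30 × 0.0735 = 0.02205
  π_2·p_2 = 0.14 × 0.0225 = 0.00315
  π_3·p_3 = 0.12 × 0.0616 = 0.007392
  π_4·p_4 = 0.44 × 0.0168 = 0.007392
Evidence: 0.02205 + 0.00315 + 0.007392 + 0.007392 = 0.039984
Responsibility of Condition 4: 0.007392 / 0.039984 ≈ 0.1849

0.1849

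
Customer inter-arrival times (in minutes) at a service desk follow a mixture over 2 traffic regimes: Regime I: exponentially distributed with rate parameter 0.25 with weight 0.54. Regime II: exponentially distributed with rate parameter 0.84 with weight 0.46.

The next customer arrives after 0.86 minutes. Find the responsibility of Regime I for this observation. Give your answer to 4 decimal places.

The responsibility of component k is π_k f_k(x) divided by Σ_j π_j f_j(x).
Component likelihoods at x = 0.86 minutes:
  p_I = 0.25·e^(−0.25·0.86) = 0.25·e^(−0.2150) = 0.201635
  p_II = 0.84·e^(−0.84·0.86) = 0.84·e^(−0.7224) = 0.407892
Prior × likelihood for each component:
  π_I·p_I = 0.54 × 0.201635 = 0.108883
  π_II·p_II = 0.46 × 0.407892 = 0.18763
Normaliser: 0.108883 + 0.18763 = 0.296513
P(Regime I | data) ≈ 0.3672

0.3672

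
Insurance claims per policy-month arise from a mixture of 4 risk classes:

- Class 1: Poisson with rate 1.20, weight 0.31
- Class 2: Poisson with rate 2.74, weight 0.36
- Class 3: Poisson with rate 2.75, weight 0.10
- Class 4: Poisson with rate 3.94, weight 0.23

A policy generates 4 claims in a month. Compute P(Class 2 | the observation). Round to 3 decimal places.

Posterior ∝ prior × likelihood, so P(k | x) ∝ w_k f_k(x); normalise over all components.
Evaluate each component's likelihood at the observed value:
  f_1 = e^(−1.20)·1.20^4/4! = 0.0260232
  f_2 = e^(−2.74)·2.74^4/4! = 0.151644
  f_3 = e^(−2.75)·2.75^4/4! = 0.152339
  f_4 = e^(−3.94)·3.94^4/4! = 0.195278
Multiply by the mixture weights:
  w_1·f_1 = 0.31 × 0.0260232 = 0.00806719
  w_2·f_2 = 0.36 × 0.151644 = 0.0545917
  w_3·f_3 = 0.10 × 0.152339 = 0.0152339
  w_4·f_4 = 0.23 × 0.195278 = 0.0449139
Evidence: 0.00806719 + 0.0545917 + 0.0152339 + 0.0449139 = 0.122807
P(Class 2 | the observation) ≈ 0.445

0.445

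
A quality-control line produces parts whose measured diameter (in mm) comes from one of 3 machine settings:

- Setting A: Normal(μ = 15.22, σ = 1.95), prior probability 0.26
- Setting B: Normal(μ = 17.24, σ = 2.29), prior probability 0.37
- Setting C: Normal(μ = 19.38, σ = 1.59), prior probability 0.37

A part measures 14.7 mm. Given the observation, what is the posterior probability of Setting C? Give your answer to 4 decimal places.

The responsibility of component k is P(Z=k) f_k(x) divided by Σ_j P(Z=j) f_j(x).
Evaluate each component's likelihood at the observed value:
  L_A = (1/(1.95·√(2π)))·exp(−(14.7−15.22)²/(2·1.95²)) = 0.204586·exp(-0.03556) = 0.197439
  L_B = (1/(2.29·√(2π)))·exp(−(14.7−17.24)²/(2·2.29²)) = 0.174211·exp(-0.61513) = 0.0941732
  L_C = (1/(1.59·√(2π)))·exp(−(14.7−19.38)²/(2·1.59²)) = 0.250907·exp(-4.33179) = 0.00329792
Multiply by the mixture weights:
  P(Z=A)·L_A = 0.26 × 0.197439 = 0.0513342
  P(Z=B)·L_B = 0.37 × 0.0941732 = 0.0348441
  P(Z=C)·L_C = 0.37 × 0.00329792 = 0.00122023
Evidence: 0.0513342 + 0.0348441 + 0.00122023 = 0.0873986
P(Setting C | 14.7 mm) ≈ 0.0140

0.0140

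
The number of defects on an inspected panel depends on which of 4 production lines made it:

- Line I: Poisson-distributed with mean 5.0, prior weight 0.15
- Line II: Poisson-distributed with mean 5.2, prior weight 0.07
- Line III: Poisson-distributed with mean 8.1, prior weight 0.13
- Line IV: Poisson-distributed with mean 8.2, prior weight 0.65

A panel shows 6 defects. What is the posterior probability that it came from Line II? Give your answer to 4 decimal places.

Posterior ∝ prior × likelihood, so P(k | x) ∝ w_k f_k(x); normalise over all components.
Component likelihoods at x = 6 defects:
  L_I = e^(−5.0)·5.0^6/6! = 0.146223
  L_II = e^(−5.2)·5.2^6/6! = 0.15148
  L_III = e^(−8.1)·8.1^6/6! = 0.119067
  L_IV = e^(−8.2)·8.2^6/6! = 0.115967
Unnormalised posteriors:
  w_I·L_I = 0.15 × 0.146223 = 0.0219334
  w_II·L_II = 0.07 × 0.15148 = 0.0106036
  w_III·L_III = 0.13 × 0.119067 = 0.0154787
  w_IV·L_IV = 0.65 × 0.115967 = 0.0753788
Sum: 0.0219334 + 0.0106036 + 0.0154787 + 0.0753788 = 0.123395
P(Line II | 6 defects) ≈ 0.0859

0.0859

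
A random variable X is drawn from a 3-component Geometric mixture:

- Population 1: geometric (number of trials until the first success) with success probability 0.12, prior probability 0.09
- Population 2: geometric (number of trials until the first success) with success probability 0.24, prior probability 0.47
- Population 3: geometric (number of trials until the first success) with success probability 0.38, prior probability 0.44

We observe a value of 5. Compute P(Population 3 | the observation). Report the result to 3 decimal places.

By Bayes' theorem, P(k | x) = w_k f_k(x) / Σ_j w_j f_j(x).
Component likelihoods at x = 5:
  p_1 = 0.12·(1−0.12)^4 = 0.12·0.599695 = 0.0719634
  p_2 = 0.24·(1−0.24)^4 = 0.24·0.333622 = 0.0800692
  p_3 = 0.38·(1−0.38)^4 = 0.38·0.147763 = 0.0561501
Multiply by the mixture weights:
  w_1·p_1 = 0.09 × 0.0719634 = 0.00647671
  w_2·p_2 = 0.47 × 0.0800692 = 0.0376325
  w_3·p_3 = 0.44 × 0.0561501 = 0.024706
Sum: 0.00647671 + 0.0376325 + 0.024706 = 0.0688153
P(Population 3 | the observation) ≈ 0.359

0.359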